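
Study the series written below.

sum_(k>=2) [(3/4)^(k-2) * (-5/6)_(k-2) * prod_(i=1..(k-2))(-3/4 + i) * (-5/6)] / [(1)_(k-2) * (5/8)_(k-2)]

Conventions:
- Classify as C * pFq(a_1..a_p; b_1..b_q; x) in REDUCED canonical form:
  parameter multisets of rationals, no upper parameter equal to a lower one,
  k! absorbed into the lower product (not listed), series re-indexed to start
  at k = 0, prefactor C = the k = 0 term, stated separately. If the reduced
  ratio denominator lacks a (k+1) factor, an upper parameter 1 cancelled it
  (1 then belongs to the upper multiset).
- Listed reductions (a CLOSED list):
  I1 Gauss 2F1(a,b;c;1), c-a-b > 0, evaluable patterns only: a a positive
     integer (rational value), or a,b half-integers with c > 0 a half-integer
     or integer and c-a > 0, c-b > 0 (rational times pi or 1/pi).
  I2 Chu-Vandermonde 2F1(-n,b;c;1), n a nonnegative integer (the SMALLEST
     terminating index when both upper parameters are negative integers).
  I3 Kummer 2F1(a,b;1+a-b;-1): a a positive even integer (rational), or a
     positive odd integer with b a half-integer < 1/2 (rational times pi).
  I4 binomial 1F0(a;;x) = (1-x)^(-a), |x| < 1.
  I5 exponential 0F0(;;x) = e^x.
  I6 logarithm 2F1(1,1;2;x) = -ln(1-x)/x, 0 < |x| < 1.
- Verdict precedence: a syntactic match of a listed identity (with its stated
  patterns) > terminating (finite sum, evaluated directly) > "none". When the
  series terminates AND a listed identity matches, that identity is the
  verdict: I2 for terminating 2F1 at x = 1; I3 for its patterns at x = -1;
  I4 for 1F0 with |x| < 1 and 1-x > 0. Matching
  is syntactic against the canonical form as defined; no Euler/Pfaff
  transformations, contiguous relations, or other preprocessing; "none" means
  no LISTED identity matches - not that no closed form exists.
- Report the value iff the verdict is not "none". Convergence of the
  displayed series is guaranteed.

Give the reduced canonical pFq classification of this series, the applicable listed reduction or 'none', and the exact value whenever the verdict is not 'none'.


At argument 3/4: a 2F1 with upper {-5/6, 1/4}, lower {5/8}, scaled by C = -5/6. Verdict: none. A 2F1 with upper {-5/6, 1/4} fits none of I1-I6 at x = 3/4; the sum runs forever.

Structural cue: x = (3/4) and the running product (C = -5/6) telescopes to a rising factorial.
Adjacent-term ratio: r(k) = (3/4) * (k-5/6) (k+1/4) / [(k+5/8) (k+1)] ; factor over Q: parameters, x = (3/4), and C = -5/6.


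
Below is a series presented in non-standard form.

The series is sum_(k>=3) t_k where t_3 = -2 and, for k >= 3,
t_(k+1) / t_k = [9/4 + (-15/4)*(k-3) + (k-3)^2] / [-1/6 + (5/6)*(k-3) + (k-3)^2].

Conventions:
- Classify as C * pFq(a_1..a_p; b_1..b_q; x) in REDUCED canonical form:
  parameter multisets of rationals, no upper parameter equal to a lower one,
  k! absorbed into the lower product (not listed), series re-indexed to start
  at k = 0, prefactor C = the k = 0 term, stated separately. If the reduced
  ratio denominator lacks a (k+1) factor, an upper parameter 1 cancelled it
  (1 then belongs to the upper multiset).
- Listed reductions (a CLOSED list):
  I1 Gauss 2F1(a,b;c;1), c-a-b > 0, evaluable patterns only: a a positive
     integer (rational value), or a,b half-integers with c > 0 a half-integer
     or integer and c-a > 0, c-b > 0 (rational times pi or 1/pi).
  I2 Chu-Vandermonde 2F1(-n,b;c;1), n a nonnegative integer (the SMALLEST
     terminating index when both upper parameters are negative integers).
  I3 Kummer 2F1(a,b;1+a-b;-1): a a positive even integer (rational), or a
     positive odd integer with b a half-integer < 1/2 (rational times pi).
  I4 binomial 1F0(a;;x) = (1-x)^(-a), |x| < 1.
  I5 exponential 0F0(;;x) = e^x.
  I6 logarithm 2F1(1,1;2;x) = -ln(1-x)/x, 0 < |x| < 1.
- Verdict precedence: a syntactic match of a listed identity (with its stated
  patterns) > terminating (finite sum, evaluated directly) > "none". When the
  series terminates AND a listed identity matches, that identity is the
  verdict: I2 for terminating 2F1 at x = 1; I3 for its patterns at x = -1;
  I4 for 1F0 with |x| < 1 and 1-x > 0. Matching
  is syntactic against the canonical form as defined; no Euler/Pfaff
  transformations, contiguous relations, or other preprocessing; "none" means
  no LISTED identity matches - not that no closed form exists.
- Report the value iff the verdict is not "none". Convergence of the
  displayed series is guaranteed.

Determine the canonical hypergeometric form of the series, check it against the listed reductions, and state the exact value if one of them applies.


The series (x = 1) is 2F1: upper {-3, -3/4}, lower {-1/6}, prefactor -2. Verdict: Chu-Vandermonde (I2) matches (terminating 2F1 at x = 1 with n = 3, b = -3/4, c = -1/6). Its exact value is 4123/220.

Key observation: t_0 being -2, factor the ratio over Q (C = -2, x = 1): negated roots = parameters.
Ratio: r(k) = 1 * (k-3) (k-3/4) / [(k-1/6) (k+1)] - rational in k, leading ratio 1; with t_0 = -2, classification follows.


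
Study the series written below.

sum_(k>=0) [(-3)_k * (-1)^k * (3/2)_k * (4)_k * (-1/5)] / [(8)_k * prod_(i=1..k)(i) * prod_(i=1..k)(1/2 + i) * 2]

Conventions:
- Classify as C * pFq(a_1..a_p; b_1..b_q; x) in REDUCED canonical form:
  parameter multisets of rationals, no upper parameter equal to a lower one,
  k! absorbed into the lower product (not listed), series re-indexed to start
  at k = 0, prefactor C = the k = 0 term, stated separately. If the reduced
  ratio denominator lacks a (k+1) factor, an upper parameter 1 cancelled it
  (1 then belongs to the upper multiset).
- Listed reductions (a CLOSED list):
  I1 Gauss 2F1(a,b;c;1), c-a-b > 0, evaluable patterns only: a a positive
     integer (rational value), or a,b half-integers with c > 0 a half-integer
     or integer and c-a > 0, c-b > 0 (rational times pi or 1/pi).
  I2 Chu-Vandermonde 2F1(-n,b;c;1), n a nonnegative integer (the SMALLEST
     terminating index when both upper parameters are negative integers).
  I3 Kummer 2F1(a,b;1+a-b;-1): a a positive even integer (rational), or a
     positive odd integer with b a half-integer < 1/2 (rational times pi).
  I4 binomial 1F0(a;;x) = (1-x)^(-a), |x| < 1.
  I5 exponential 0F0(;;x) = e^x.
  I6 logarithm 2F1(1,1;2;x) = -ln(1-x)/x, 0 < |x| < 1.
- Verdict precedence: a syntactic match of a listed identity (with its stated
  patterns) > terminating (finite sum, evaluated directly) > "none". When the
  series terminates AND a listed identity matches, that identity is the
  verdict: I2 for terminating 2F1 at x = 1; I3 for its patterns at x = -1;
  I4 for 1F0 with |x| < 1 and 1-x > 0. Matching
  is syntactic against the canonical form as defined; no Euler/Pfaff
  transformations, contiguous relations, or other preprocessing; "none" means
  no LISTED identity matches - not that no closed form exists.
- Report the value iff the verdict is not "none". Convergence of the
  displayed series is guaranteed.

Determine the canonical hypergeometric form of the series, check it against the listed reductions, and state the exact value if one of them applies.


With C = -1/10: the canonical form is 2F1(-3, 4; 8; -1). Verdict: this is Kummer's theorem (I3) (x = -1; c = 8 equals 1+a-b for upper {-3, 4}: listed pattern). Hence: -7/20.

Key step: x = (-1) and the constant factors (C = -1/10, x = -1) combine into one prefactor.
Step ratio: r(k) = (-1) * (k-3) (k+4) / [(k+8) (k+1)] - poly over poly, x = (-1) from leading terms; C = -1/10 at k = 0.


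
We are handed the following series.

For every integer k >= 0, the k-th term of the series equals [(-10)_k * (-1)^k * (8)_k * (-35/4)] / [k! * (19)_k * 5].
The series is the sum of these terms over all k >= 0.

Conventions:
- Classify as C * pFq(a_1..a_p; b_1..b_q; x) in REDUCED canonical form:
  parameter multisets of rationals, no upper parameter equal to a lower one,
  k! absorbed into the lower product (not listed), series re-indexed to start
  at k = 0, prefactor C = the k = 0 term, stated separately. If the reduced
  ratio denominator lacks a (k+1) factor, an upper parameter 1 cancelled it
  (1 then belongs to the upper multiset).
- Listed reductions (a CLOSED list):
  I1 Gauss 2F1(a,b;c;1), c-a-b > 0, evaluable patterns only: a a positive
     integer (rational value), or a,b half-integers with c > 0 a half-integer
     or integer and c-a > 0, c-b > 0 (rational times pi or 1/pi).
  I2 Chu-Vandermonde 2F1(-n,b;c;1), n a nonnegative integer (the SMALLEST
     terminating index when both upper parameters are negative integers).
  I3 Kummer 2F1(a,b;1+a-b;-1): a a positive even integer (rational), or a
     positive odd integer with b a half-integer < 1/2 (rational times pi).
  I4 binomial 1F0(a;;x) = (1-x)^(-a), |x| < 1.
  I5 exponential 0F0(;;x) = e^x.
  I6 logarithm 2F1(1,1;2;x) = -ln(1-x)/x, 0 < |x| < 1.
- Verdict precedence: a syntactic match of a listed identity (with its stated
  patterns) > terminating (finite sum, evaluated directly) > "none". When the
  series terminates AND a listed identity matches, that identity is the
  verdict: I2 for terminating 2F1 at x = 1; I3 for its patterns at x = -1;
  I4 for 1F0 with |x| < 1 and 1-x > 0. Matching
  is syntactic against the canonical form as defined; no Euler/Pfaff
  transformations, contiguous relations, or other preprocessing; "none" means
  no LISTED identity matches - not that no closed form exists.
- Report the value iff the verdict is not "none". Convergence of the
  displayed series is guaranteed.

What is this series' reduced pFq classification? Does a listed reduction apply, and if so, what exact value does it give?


At argument -1: a 2F1 with upper {-10, 8}, lower {19}, scaled by C = -7/4. Verdict at x = -1: Kummer's theorem (I3) matches (x = -1; c = 19 equals 1+a-b for upper {-10, 8}: listed pattern). Its exact value is -153/2.

Key observation: t_0 being -7/4, the constant factors (C = -7/4, x = -1) combine into one prefactor.
Adjacent-term ratio: r(k) = (-1) * (k-10) (k+8) / [(k+19) (k+1)] ; factor over Q: parameters, x = (-1), and C = -7/4.


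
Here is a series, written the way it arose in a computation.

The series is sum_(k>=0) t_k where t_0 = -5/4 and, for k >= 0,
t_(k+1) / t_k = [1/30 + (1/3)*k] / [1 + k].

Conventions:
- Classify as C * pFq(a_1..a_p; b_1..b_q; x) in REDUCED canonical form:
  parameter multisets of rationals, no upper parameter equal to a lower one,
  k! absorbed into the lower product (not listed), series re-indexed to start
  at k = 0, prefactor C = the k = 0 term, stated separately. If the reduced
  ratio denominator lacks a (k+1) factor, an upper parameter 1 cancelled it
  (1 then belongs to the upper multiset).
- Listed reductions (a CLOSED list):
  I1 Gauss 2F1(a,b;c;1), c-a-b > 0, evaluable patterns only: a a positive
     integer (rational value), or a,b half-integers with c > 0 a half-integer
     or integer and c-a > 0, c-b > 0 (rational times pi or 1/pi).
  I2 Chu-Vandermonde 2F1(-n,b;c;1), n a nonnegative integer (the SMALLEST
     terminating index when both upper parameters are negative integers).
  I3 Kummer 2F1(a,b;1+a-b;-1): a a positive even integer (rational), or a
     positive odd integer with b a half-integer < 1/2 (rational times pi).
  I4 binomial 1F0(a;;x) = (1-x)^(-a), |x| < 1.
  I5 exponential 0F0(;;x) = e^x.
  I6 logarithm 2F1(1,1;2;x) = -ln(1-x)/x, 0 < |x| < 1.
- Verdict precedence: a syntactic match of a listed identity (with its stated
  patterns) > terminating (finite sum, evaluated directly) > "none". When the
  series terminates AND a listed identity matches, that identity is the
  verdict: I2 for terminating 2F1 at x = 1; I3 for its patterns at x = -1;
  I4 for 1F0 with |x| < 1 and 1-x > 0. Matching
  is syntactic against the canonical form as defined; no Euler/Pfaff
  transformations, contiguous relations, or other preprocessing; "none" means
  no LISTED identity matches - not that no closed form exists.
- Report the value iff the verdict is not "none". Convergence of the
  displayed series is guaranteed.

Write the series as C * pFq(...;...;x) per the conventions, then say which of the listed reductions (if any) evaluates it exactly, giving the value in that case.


Reduced: x = 1/3, 1F0, upper = {1/10}, lower = {-}, C = -5/4. Verdict at x = 1/3: binomial (I4) matches (the 1F0 binomial series: exponent -1/10, x = 1/3). Its exact value is (-5/4) * (2/3)^(-1/10).

Key observation: x = (1/3) and the expanded ratio factors over Q; C = -5/4, x = 1/3, roots give parameters.
Ratio: r(k) = (1/3) * (k+1/10) / [(k+1)] - rational in k, leading ratio (1/3); with t_0 = -5/4, classification follows.


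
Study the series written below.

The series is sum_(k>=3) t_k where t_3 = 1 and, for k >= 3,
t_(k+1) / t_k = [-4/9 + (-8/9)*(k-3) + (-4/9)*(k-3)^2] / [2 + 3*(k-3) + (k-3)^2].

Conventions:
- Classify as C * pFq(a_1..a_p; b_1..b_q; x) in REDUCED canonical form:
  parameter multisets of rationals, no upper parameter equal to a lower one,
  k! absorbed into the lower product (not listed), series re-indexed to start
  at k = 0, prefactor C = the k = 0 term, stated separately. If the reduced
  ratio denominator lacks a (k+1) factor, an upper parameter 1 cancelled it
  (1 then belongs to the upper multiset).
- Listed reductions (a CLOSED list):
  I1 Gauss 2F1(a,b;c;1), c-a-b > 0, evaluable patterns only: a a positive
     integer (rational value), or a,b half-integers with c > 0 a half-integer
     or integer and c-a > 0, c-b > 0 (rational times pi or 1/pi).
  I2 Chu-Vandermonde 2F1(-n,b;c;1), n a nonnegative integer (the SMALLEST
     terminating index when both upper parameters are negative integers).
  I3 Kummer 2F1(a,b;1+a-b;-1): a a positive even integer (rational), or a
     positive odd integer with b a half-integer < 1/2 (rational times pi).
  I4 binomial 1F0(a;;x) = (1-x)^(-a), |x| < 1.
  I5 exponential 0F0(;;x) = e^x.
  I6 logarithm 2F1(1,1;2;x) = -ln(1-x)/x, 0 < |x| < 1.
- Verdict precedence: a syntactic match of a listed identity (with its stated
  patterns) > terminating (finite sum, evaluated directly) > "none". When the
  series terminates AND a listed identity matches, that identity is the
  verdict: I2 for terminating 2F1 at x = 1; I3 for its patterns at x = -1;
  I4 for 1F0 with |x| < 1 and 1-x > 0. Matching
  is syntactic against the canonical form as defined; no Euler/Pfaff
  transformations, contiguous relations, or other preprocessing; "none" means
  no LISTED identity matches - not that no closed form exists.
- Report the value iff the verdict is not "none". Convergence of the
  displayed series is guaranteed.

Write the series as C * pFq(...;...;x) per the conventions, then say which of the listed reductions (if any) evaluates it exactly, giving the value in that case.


First insight: x = (-4/9) and factor the ratio over Q (C = 1, x = -4/9): negated roots = parameters.
Term ratio: r(k) = (-4/9) * (k+1) (k+1) / [(k+2) (k+1)] - rational; roots negated = parameters, x = (-4/9), C = 1.

This is 1 * 2F1(1, 1; 2; -4/9) in reduced canonical form. Verdict at x = -4/9: the I6 logarithm reduction matches (the logarithm: parameters (1,1;2), x = -4/9). Its exact value is (9/4) * ln(13/9).


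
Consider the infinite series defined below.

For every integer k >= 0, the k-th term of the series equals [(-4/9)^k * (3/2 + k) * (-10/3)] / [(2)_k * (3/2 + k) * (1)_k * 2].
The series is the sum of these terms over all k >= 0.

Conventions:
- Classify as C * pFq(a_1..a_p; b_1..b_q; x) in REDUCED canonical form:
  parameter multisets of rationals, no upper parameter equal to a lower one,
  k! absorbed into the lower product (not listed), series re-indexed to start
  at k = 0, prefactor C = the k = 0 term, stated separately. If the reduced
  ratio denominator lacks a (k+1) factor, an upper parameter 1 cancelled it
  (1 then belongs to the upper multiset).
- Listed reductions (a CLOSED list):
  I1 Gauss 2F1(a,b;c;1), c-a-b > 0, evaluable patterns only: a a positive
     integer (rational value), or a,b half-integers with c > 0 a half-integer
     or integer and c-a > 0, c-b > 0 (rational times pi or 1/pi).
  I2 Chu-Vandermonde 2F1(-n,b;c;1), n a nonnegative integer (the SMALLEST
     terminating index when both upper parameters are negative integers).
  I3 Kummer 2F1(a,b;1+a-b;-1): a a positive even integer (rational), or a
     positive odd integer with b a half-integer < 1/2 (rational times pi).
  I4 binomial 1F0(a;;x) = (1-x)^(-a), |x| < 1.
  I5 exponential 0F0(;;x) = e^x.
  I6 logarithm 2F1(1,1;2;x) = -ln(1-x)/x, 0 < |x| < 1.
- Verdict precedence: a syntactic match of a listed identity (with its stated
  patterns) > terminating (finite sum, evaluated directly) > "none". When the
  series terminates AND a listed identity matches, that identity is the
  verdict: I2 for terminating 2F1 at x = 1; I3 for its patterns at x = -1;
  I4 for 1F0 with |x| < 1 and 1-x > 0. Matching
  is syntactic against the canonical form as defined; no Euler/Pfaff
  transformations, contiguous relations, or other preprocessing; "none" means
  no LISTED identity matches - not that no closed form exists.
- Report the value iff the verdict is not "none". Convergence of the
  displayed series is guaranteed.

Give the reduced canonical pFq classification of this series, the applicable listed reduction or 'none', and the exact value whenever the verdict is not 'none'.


Key observation: with t_0 = -5/3, the factor k + 3/2 cancels (top and bottom), leaving C = -5/3.
Adjacent-term ratio: r(k) = (-4/9) * 1 / [(k+2) (k+1)] - rational in k, leading ratio (-4/9); with t_0 = -5/3, classification follows.

Reduced: x = -4/9, 0F1, upper = {-}, lower = {2}, C = -5/3. Verdict: none. No listed pattern accepts 0F1(-; 2; -4/9).


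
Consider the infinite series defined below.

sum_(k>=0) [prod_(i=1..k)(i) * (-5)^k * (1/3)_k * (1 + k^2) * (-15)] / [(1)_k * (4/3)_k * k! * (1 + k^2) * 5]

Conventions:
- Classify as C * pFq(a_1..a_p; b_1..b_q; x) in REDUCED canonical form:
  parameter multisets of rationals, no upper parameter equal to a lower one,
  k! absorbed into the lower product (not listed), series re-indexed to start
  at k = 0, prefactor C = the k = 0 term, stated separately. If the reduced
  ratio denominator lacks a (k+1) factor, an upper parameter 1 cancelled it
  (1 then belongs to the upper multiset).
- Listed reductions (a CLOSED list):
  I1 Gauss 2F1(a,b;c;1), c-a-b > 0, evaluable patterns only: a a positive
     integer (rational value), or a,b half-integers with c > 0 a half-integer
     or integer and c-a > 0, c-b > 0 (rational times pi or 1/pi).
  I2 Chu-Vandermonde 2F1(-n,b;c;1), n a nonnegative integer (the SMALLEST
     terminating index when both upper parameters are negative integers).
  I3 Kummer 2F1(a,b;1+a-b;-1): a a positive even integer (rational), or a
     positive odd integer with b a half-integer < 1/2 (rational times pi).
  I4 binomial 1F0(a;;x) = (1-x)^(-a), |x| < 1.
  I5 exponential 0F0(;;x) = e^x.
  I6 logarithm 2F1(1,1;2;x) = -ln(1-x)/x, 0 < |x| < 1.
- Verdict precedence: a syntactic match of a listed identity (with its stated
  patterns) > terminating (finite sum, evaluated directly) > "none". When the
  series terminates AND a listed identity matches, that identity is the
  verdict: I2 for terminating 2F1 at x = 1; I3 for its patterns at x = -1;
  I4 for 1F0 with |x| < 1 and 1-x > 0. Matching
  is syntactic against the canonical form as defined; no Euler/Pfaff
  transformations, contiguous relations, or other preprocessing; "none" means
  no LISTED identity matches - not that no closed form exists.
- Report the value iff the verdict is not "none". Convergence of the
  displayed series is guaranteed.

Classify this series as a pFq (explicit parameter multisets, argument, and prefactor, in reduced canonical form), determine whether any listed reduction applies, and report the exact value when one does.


Prefactor -3, argument -5: 1F1 with upper {1/3} over lower {4/3}. Verdict: none - this 1F1 at x = -5 matches no listed pattern, and upper {1/3} holds no stopper.

First insight: t_0 being -3, the factor k^2 + 1 cancels (top and bottom), leaving C = -3, x = -5.
Term ratio: r(k) = (-5) * (k+1/3) / [(k+4/3) (k+1)] - rational in k. x = (-5); t_0 = -3; negate the roots.


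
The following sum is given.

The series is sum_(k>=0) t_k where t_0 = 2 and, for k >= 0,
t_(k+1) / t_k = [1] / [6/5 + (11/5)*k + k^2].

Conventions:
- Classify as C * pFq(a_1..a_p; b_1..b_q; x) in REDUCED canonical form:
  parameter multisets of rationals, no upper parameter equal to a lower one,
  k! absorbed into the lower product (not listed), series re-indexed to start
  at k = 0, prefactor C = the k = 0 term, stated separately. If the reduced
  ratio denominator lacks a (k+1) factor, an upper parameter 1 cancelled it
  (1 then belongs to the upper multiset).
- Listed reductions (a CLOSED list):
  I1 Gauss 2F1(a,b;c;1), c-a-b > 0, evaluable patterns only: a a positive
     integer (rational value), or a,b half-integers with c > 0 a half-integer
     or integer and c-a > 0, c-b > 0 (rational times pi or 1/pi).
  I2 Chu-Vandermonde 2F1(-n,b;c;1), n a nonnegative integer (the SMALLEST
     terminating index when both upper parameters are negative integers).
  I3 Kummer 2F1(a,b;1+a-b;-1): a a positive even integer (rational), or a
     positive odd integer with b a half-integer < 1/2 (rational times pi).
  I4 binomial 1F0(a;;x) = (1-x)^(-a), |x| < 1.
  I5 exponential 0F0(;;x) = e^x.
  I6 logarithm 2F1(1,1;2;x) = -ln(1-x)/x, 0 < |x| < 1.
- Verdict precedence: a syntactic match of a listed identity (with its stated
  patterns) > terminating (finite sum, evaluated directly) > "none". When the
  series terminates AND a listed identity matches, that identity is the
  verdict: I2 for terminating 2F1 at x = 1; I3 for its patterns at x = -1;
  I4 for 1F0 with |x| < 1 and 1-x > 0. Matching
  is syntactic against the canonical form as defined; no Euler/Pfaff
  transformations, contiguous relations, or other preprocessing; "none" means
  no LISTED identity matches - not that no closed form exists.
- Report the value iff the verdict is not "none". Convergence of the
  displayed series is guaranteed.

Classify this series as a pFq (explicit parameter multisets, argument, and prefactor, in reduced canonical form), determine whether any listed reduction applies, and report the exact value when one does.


Canonical form: C = 2 times 0F1 with upper {-}, lower {6/5}, x = 1. Verdict: none - at argument 1 the multisets {-} ; {6/5} match no listed identity.

The tell: t_0 being 2, factor the ratio over Q (C = 2): negated roots = parameters.
Step ratio: r(k) = 1 * 1 / [(k+6/5) (k+1)] - poly over poly, x = 1 from leading terms; C = 2 at k = 0.


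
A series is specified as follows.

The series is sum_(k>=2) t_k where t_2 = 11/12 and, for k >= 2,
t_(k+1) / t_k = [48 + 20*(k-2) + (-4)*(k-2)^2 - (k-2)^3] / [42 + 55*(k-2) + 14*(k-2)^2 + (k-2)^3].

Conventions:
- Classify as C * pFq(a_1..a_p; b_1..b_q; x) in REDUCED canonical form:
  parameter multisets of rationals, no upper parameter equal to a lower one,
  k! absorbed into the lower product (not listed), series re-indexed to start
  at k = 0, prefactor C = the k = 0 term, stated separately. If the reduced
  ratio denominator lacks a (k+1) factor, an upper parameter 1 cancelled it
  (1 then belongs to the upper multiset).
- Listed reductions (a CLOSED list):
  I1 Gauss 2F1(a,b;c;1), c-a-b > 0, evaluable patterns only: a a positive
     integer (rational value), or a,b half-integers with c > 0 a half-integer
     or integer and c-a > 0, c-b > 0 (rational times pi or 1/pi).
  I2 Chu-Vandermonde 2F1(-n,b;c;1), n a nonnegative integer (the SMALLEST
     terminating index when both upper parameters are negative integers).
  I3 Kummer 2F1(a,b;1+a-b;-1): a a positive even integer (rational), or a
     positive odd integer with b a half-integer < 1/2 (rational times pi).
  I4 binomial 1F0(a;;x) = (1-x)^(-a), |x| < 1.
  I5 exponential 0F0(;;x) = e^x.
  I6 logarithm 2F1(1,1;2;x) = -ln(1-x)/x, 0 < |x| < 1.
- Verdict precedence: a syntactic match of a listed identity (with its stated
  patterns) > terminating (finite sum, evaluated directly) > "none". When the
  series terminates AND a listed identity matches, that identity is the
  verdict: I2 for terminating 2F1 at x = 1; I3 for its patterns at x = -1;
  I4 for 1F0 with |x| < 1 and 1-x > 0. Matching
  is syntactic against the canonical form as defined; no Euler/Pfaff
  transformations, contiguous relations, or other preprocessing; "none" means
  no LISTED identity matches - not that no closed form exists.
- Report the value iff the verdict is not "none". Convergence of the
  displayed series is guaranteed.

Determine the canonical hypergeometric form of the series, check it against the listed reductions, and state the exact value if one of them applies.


With C = 11/12: the canonical form is 2F1(-4, 2; 7; -1). Verdict: the Kummer evaluation I3 applies (x = -1; c = 7 equals 1+a-b for upper {-4, 2}: listed pattern). Hence: 11/4.

The tell: with t_0 = 11/12, factor the ratio over Q (prefactor 11/12): negated roots = parameters.
Step ratio: r(k) = (-1) * (k-4) (k+2) / [(k+7) (k+1)] - poly over poly, x = (-1) from leading terms; C = 11/12 at k = 0.


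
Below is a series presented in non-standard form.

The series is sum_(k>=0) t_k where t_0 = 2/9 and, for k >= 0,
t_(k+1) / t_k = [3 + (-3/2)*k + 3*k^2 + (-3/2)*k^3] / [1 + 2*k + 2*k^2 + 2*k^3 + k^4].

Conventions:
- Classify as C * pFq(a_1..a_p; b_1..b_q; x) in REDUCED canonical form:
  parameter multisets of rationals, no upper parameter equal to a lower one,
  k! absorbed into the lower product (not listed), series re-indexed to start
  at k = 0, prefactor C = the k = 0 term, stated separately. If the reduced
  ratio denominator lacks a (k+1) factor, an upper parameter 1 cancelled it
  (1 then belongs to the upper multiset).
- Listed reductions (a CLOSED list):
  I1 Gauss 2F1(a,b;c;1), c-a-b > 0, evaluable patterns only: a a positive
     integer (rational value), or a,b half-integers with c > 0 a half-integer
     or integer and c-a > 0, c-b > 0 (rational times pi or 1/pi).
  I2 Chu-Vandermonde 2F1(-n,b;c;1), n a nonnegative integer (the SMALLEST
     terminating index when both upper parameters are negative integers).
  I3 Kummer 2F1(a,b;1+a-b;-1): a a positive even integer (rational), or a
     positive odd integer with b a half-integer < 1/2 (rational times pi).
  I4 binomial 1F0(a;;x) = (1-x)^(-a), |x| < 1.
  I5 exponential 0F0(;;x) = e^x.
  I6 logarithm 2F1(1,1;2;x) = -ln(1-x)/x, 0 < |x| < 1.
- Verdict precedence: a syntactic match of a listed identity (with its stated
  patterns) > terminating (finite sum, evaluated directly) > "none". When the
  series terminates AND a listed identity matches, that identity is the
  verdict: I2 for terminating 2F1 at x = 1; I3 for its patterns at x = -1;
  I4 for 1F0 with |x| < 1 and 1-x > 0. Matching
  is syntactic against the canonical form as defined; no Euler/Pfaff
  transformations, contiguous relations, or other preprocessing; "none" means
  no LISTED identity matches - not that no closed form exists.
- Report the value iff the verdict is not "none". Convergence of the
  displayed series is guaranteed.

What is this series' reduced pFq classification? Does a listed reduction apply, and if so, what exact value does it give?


Classification (C = 2/9): 1F1 with upper {-2}, lower {1}, argument x = -3/2. Verdict: terminating - upper -2 stops the sum at k = 2; the 3 terms are added exactly. Sum: 41/36.

Structural cue: with t_0 = 2/9, the ratio is unreduced: k^2 + 1 divides both sides (C = 2/9, x = -3/2).
Ratio: r(k) = (-3/2) * (k-2) / [(k+1) (k+1)] ; factor over Q: parameters, x = (-3/2), and C = 2/9.


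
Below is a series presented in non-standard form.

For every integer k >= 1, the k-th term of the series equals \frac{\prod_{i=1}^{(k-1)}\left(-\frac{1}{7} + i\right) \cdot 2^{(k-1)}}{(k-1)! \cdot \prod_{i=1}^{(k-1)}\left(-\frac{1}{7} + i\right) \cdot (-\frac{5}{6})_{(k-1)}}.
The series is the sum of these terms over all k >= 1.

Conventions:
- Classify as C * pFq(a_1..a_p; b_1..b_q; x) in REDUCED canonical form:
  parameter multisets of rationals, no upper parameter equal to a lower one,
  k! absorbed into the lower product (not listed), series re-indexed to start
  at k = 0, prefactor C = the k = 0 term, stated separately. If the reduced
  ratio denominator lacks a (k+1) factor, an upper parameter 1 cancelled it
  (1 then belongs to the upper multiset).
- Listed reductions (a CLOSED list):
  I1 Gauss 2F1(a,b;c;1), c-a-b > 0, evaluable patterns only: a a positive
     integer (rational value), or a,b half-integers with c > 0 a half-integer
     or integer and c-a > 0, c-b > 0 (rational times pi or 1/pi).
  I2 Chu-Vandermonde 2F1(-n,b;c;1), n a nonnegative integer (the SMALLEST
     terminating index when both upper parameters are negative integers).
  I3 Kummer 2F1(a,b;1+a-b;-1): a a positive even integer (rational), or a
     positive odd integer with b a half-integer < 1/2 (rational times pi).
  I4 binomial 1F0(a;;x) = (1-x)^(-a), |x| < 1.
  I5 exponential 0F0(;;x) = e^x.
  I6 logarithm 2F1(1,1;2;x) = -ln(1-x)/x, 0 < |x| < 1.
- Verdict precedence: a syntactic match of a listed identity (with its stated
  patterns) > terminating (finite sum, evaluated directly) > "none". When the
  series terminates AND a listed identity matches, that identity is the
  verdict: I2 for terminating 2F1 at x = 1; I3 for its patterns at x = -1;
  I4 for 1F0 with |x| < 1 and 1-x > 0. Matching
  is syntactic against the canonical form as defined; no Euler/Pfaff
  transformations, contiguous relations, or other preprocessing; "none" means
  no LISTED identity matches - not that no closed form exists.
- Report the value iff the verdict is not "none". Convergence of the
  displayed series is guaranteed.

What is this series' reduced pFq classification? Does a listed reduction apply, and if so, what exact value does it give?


At argument 2: a 0F1 with upper {-}, lower {-\frac{5}{6}}, scaled by C = 1. Verdict: none - at argument 2 the multisets {-} ; {-\frac{5}{6}} match no listed identity.

Key step: x = 2 and the parameter 6/7 appears in both the upper and lower lists and cancels.
Adjacent-term ratio: r(k) = 2 * 1 / [(k-\frac{5}{6}) (k+1)] - rational in k. x = 2; t_0 = 1; negate the roots.


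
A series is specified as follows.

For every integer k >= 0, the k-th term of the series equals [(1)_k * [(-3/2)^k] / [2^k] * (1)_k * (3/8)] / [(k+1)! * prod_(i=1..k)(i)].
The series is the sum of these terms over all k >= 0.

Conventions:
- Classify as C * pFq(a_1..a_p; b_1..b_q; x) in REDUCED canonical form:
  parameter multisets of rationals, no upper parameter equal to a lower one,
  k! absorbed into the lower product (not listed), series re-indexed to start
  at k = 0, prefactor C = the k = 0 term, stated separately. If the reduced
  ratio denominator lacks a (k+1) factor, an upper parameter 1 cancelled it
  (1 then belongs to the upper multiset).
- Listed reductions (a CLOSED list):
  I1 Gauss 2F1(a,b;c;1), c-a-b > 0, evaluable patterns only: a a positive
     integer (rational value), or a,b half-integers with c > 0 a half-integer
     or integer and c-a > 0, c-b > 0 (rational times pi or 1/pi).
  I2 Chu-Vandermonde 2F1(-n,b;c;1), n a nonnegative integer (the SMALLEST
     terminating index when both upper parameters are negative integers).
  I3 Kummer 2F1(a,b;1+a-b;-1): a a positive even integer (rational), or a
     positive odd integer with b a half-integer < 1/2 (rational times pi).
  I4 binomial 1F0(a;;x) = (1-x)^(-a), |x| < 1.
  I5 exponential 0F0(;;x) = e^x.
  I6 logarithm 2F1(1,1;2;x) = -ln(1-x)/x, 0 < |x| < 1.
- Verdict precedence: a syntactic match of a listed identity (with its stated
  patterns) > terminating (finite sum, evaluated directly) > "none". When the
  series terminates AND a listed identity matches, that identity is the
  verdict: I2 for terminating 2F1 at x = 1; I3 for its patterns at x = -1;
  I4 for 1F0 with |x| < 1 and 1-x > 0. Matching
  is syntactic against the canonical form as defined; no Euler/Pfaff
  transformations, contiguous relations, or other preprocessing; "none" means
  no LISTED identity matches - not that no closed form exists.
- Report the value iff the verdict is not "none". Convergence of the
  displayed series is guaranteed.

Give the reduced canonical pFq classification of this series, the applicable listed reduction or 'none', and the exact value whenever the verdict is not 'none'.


Structural cue: with t_0 = 3/8, the denominator's factorial ratio (C = 3/8, x = -3/4) is a lower Pochhammer.
Consecutive-term ratio: r(k) = (-3/4) * (k+1) (k+1) / [(k+2) (k+1)] ; factor over Q: parameters, x = (-3/4), and C = 3/8.

At argument -3/4: a 2F1 with upper {1, 1}, lower {2}, scaled by C = 3/8. Verdict: this is the logarithmic series (I6) (the logarithm: parameters (1,1;2), x = -3/4). Value: (1/2) * ln(7/4).


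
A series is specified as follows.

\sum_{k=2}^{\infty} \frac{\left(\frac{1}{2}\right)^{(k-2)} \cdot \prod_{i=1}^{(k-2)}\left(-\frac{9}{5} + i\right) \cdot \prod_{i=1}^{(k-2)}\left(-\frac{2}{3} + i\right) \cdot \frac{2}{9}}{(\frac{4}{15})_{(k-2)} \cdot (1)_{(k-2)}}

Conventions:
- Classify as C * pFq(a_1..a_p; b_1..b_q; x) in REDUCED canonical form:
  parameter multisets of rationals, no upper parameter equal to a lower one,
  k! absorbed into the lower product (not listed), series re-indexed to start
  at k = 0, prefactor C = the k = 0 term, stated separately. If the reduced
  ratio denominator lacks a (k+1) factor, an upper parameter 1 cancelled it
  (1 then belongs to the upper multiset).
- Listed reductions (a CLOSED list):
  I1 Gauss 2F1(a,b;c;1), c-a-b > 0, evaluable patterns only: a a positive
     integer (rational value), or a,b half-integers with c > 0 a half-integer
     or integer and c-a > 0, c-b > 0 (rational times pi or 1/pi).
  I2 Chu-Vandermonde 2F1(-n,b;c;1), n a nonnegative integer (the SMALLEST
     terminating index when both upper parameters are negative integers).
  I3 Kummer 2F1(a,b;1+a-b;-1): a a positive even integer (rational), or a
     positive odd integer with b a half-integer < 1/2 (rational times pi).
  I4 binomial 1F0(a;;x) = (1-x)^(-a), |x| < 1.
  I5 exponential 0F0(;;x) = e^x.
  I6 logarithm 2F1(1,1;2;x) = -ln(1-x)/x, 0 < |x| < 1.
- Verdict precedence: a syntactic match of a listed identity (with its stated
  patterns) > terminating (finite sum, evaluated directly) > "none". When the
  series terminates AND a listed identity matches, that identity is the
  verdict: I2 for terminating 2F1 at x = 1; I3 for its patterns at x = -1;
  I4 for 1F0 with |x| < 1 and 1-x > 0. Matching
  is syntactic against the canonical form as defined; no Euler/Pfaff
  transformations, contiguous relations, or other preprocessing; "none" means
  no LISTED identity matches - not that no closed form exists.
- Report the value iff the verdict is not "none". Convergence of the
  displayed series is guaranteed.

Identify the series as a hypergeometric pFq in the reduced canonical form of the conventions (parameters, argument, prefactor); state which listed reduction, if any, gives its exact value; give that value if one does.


Reduced: x = \frac{1}{2}, 2F1, upper = {-\frac{4}{5}, \frac{1}{3}}, lower = {\frac{4}{15}}, C = \frac{2}{9}. Verdict: none (x = \frac{1}{2}): each listed identity misses the multisets {-\frac{4}{5}, \frac{1}{3}} ; {\frac{4}{15}}.

Key step: t_0 = \frac{2}{9} here, and (1)_k (prefactor 2/9) is k! itself.
Step ratio: r(k) = \frac{1}{2} * (k-\frac{4}{5}) (k+\frac{1}{3}) / [(k+\frac{4}{15}) (k+1)] - rational; roots negated = parameters, x = \frac{1}{2}, C = \frac{2}{9}.


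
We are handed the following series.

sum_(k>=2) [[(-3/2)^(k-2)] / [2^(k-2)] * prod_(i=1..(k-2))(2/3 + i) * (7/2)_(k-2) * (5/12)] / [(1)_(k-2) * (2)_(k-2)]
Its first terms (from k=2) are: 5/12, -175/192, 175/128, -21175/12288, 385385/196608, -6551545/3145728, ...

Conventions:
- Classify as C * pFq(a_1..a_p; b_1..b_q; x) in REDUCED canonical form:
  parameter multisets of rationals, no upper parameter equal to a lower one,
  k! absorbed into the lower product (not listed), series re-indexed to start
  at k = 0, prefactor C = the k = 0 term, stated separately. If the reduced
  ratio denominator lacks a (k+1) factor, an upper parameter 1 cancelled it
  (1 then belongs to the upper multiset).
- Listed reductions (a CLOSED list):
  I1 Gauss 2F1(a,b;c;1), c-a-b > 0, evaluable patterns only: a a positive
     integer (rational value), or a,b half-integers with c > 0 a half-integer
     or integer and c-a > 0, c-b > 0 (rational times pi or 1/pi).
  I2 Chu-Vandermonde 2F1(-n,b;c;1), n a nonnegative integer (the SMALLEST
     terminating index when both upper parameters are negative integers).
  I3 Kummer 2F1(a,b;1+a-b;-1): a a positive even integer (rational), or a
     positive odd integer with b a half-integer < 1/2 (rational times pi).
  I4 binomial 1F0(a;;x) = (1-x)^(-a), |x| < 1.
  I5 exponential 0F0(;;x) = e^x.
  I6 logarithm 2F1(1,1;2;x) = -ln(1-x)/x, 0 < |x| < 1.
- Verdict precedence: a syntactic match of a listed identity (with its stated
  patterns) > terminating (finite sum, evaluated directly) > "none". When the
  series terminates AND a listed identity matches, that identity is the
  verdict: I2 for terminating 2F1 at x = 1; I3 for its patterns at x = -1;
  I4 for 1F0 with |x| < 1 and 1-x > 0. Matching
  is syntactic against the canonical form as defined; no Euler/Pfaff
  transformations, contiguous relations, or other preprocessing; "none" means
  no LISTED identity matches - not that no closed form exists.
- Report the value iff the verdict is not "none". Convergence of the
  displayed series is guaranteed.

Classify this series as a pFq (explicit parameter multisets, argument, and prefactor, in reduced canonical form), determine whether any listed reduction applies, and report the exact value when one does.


The series (x = -3/4) is 2F1: upper {5/3, 7/2}, lower {2}, prefactor 5/12. Verdict: none. A 2F1 with upper {5/3, 7/2} fits none of I1-I6 at x = -3/4; the sum runs forever.

Key observation: t_0 being 5/12, (1)_k (C = 5/12, x = -3/4) is k! itself.
Step ratio: r(k) = (-3/4) * (k+5/3) (k+7/2) / [(k+2) (k+1)] - rational; roots negated = parameters, x = (-3/4), C = 5/12.


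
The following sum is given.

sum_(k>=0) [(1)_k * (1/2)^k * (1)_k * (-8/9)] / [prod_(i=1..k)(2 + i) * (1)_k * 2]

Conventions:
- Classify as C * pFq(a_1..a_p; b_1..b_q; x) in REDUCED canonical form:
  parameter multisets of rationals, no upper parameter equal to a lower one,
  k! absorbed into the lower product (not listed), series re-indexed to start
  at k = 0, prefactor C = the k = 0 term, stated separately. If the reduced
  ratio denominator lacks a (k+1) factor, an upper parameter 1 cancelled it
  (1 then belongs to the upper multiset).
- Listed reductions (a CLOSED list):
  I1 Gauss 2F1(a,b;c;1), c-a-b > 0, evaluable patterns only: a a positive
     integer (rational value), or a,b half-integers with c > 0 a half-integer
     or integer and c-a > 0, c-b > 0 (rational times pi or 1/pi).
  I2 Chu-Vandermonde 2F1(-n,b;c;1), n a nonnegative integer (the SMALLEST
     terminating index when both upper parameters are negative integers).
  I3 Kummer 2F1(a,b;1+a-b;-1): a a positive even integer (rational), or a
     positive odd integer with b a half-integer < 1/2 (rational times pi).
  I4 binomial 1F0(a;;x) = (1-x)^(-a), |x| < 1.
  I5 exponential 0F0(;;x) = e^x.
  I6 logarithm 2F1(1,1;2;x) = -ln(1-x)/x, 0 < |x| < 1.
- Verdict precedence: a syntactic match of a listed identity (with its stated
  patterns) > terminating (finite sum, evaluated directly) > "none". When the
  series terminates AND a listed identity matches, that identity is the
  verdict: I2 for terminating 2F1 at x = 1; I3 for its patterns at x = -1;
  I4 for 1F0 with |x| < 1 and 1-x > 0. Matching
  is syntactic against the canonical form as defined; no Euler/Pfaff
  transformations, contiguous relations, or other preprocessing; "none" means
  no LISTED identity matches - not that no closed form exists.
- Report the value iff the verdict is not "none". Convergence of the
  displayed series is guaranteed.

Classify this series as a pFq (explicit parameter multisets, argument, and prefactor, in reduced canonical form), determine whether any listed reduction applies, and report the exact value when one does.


The tell: t_0 = -4/9 here, and the lower running product (C = -4/9) is a rising factorial.
Term ratio: r(k) = (1/2) * (k+1) (k+1) / [(k+3) (k+1)] ; factor over Q: parameters, x = (1/2), and C = -4/9.

The series (x = 1/2) is 2F1: upper {1, 1}, lower {3}, prefactor -4/9. Verdict: none. Every listed pattern misses the 2F1 form at 1/2, upper {1, 1}.
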